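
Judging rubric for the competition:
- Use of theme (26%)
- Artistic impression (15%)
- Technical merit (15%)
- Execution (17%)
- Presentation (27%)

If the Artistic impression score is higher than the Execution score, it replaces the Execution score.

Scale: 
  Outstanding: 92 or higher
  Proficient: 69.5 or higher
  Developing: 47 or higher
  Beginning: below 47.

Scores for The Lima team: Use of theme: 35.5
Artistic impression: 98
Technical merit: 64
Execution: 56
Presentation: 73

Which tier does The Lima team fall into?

Artistic impression (98) > Execution (56), so Execution counts as 98.
Weighted total:
  Use of theme 35.5 × 0.26 = 9.23
  Artistic impression 98 × 0.15 = 14.7
  Technical merit 64 × 0.15 = 9.6
  Execution 98 × 0.17 = 16.66
  Presentation 73 × 0.27 = 19.71
Sum = 69.9
69.9 is ≥ 69.5 and < 92 → Proficient

Proficient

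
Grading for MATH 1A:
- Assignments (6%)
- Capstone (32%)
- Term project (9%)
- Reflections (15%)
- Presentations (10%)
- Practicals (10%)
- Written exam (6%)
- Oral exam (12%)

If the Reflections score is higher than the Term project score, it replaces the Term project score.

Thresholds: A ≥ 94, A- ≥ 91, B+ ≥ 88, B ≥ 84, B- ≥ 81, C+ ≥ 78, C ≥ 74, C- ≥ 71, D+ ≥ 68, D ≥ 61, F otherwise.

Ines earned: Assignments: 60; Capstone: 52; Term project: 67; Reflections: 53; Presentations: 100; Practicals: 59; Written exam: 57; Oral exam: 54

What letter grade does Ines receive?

Reflections (53) ≤ Term project (67), so Term project stays at 67.
Weighted total:
  Assignments 60 × 0.06 = 3.6
  Capstone 52 × 0.32 = 16.64
  Term project 67 × 0.09 = 6.03
  Reflections 53 × 0.15 = 7.95
  Presentations 100 × 0.1 = 10
  Practicals 59 × 0.1 = 5.9
  Written exam 57 × 0.06 = 3.42
  Oral exam 54 × 0.12 = 6.48
Sum = 60.02
60.02 < 61 → F

F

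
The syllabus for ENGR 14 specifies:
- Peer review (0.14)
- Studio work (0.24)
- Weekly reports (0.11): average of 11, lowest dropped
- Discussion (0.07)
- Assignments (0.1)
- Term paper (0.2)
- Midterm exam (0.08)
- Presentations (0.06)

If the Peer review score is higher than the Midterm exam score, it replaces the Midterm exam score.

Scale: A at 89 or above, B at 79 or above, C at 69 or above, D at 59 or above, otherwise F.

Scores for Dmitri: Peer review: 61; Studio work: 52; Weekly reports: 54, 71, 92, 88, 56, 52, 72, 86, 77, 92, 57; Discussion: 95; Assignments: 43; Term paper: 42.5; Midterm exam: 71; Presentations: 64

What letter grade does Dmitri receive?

Weekly reports: drop 52 → average of remaining 10 = 745/10 = 74.5
Peer review (61) ≤ Midterm exam (71), so Midterm exam stays at 71.
Weighted total:
  Peer review 61 × 0.14 = 8.54
  Studio work 52 × 0.24 = 12.48
  Weekly reports 74.5 × 0.11 = 8.195
  Discussion 95 × 0.07 = 6.65
  Assignments 43 × 0.1 = 4.3
  Term paper 42.5 × 0.2 = 8.5
  Midterm exam 71 × 0.08 = 5.68
  Presentations 64 × 0.06 = 3.84
Sum = 58.185
58.185 < 59 → F

F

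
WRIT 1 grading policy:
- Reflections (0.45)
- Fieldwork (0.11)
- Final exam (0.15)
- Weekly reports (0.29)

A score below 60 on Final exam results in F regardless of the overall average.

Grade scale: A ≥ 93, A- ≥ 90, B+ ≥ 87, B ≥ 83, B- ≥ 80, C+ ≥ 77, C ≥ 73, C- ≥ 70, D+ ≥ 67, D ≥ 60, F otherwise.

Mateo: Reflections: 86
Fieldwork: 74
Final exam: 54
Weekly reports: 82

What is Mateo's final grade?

Final exam score 54 < 60: minimum not met.
Weighted total:
  Reflections 86 × 0.45 = 38.7
  Fieldwork 74 × 0.11 = 8.14
  Final exam 54 × 0.15 = 8.1
  Weekly reports 82 × 0.29 = 23.78
Sum = 78.72
Because the Final exam minimum was not met, the result is F.

F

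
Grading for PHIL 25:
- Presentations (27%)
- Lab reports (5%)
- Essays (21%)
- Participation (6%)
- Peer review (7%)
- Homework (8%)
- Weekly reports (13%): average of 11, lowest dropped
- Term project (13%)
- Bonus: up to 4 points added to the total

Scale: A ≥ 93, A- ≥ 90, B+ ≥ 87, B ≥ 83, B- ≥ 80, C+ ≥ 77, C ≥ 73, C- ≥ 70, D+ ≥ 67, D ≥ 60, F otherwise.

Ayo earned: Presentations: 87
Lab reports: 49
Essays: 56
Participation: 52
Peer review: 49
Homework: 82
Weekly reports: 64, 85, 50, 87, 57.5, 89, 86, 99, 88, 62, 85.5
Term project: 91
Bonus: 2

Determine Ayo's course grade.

Weekly reports: drop 50 → average of remaining 10 = 803/10 = 80.3
Weighted total:
  Presentations 87 × 0.27 = 23.49
  Lab reports 49 × 0.05 = 2.45
  Essays 56 × 0.21 = 11.76
  Participation 52 × 0.06 = 3.12
  Peer review 49 × 0.07 = 3.43
  Homework 82 × 0.08 = 6.56
  Weekly reports 80.3 × 0.13 = 10.439
  Term project 91 × 0.13 = 11.83
Sum = 73.079
Bonus: 73.079 + 2 = 75.079
75.079 is ≥ 73 and < 77 → C

C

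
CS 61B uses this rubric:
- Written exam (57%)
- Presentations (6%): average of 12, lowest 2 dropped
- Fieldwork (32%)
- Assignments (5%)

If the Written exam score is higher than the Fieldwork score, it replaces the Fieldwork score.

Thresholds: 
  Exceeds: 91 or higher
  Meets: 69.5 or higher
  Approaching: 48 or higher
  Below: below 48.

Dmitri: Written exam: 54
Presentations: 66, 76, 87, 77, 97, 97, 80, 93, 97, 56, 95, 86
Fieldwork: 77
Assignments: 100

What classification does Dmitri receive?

Presentations: drop 56, 66 → average of remaining 10 = 885/10 = 88.5
Written exam (54) ≤ Fieldwork (77), so Fieldwork stays at 77.
Weighted total:
  Written exam 54 × 0.57 = 30.78
  Presentations 88.5 × 0.06 = 5.31
  Fieldwork 77 × 0.32 = 24.64
  Assignments 100 × 0.05 = 5
Sum = 65.73
65.73 is ≥ 48 and < 69.5 → Approaching

Approaching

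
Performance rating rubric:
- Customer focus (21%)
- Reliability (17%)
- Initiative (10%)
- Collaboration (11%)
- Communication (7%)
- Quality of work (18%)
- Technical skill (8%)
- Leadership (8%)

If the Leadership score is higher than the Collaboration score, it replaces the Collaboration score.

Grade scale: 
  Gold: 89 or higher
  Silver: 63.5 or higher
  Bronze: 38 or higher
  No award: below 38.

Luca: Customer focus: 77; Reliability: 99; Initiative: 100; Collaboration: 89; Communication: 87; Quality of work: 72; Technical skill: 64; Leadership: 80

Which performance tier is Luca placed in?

Leadership (80) ≤ Collaboration (89), so Collaboration stays at 89.
Weighted total:
  Customer focus 77 × 0.21 = 16.17
  Reliability 99 × 0.17 = 16.83
  Initiative 100 × 0.1 = 10
  Collaboration 89 × 0.11 = 9.79
  Communication 87 × 0.07 = 6.09
  Quality of work 72 × 0.18 = 12.96
  Technical skill 64 × 0.08 = 5.12
  Leadership 80 × 0.08 = 6.4
Sum = 83.36
83.36 is ≥ 63.5 and < 89 → Silver

Silver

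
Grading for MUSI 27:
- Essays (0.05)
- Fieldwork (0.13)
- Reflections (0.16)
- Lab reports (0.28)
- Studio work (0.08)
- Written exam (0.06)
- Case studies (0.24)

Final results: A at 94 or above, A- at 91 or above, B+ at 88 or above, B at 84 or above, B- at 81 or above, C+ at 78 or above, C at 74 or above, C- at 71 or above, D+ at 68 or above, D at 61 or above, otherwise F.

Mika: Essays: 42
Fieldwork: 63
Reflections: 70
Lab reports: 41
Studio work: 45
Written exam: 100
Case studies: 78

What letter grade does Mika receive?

Weighted total:
  Essays 42 × 0.05 = 2.1
  Fieldwork 63 × 0.13 = 8.19
  Reflections 70 × 0.16 = 11.2
  Lab reports 41 × 0.28 = 11.48
  Studio work 45 × 0.08 = 3.6
  Written exam 100 × 0.06 = 6
  Case studies 78 × 0.24 = 18.72
Sum = 61.29
61.29 is ≥ 61 and < 68 → D

D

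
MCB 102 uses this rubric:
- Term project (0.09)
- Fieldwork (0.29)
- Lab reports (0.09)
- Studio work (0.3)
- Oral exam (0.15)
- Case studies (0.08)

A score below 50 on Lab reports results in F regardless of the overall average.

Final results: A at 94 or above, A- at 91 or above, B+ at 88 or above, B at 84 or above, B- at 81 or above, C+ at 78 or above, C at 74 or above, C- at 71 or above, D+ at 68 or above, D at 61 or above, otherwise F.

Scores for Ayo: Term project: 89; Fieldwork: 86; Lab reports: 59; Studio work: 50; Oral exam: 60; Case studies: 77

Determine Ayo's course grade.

Lab reports score 59 ≥ 50: minimum met.
Weighted total:
  Term project 89 × 0.09 = 8.01
  Fieldwork 86 × 0.29 = 24.94
  Lab reports 59 × 0.09 = 5.31
  Studio work 50 × 0.3 = 15
  Oral exam 60 × 0.15 = 9
  Case studies 77 × 0.08 = 6.16
Sum = 68.42
68.42 is ≥ 68 and < 71 → D+

D+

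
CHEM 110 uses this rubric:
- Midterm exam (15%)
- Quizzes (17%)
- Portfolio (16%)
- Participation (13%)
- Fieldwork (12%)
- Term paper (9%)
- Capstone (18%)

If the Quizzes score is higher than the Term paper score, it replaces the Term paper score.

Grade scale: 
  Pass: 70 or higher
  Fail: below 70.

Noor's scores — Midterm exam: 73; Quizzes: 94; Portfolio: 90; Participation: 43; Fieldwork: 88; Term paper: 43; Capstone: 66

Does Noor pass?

Quizzes (94) > Term paper (43), so Term paper counts as 94.
Weighted total:
  Midterm exam 73 × 0.15 = 10.95
  Quizzes 94 × 0.17 = 15.98
  Portfolio 90 × 0.16 = 14.4
  Participation 43 × 0.13 = 5.59
  Fieldwork 88 × 0.12 = 10.56
  Term paper 94 × 0.09 = 8.46
  Capstone 66 × 0.18 = 11.88
Sum = 77.82
77.82 ≥ 70 → Pass

Pass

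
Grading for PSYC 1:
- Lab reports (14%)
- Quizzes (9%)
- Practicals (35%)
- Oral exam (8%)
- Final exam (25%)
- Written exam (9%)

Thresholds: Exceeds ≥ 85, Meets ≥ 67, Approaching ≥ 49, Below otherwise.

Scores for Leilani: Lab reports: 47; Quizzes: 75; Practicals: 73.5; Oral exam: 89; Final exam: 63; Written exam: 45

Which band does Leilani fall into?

Approaching

Weighted total:
  Lab reports 47 × 0.14 = 6.58
  Quizzes 75 × 0.09 = 6.75
  Practicals 73.5 × 0.35 = 25.725
  Oral exam 89 × 0.08 = 7.12
  Final exam 63 × 0.25 = 15.75
  Written exam 45 × 0.09 = 4.05
Sum = 65.975
65.975 is ≥ 49 and < 67 → Approaching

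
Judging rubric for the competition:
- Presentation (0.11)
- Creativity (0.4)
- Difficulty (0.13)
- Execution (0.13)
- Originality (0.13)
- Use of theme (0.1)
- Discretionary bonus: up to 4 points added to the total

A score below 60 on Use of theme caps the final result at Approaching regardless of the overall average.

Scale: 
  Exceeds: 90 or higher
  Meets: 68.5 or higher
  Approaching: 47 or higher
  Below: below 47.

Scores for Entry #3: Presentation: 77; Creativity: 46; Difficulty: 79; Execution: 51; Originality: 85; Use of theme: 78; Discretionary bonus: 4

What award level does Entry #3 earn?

Use of theme score 78 ≥ 60: minimum met.
Weighted total:
  Presentation 77 × 0.11 = 8.47
  Creativity 46 × 0.4 = 18.4
  Difficulty 79 × 0.13 = 10.27
  Execution 51 × 0.13 = 6.63
  Originality 85 × 0.13 = 11.05
  Use of theme 78 × 0.1 = 7.8
Sum = 62.62
Discretionary bonus: 62.62 + 4 = 66.62
66.62 is ≥ 47 and < 68.5 → Approaching

Approaching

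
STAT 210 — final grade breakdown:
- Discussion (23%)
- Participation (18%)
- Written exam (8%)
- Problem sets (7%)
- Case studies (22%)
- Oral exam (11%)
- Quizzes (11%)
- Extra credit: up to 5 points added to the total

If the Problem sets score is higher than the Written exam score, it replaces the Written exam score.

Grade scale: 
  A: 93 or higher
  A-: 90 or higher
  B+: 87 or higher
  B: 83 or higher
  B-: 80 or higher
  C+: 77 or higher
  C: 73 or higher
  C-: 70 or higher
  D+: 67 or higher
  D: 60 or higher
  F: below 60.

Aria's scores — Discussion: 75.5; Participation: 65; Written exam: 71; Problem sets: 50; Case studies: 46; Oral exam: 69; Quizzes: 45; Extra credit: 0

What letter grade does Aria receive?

Problem sets (50) ≤ Written exam (71), so Written exam stays at 71.
Weighted total:
  Discussion 75.5 × 0.23 = 17.365
  Participation 65 × 0.18 = 11.7
  Written exam 71 × 0.08 = 5.68
  Problem sets 50 × 0.07 = 3.5
  Case studies 46 × 0.22 = 10.12
  Oral exam 69 × 0.11 = 7.59
  Quizzes 45 × 0.11 = 4.95
Sum = 60.905
Extra credit: 60.905 + 0 = 60.905
60.905 is ≥ 60 and < 67 → D

D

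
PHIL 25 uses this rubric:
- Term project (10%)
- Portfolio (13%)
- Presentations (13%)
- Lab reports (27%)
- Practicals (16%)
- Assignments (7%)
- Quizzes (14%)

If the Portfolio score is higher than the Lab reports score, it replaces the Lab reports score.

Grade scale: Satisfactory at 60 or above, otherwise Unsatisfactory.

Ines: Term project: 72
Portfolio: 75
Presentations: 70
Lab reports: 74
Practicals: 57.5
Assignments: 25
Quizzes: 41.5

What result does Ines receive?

Portfolio (75) > Lab reports (74), so Lab reports counts as 75.
Weighted total:
  Term project 72 × 0.1 = 7.2
  Portfolio 75 × 0.13 = 9.75
  Presentations 70 × 0.13 = 9.1
  Lab reports 75 × 0.27 = 20.25
  Practicals 57.5 × 0.16 = 9.2
  Assignments 25 × 0.07 = 1.75
  Quizzes 41.5 × 0.14 = 5.81
Sum = 63.06
63.06 ≥ 60 → Satisfactory

Satisfactory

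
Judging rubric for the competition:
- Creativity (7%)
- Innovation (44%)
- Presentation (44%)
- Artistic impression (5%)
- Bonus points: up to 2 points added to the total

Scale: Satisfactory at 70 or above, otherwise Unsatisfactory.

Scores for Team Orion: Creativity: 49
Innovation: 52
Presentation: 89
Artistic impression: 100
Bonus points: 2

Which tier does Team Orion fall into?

Satisfactory

Weighted total:
  Creativity 49 × 0.07 = 3.43
  Innovation 52 × 0.44 = 22.88
  Presentation 89 × 0.44 = 39.16
  Artistic impression 100 × 0.05 = 5
Sum = 70.47
Bonus points: 70.47 + 2 = 72.47
72.47 ≥ 70 → Satisfactory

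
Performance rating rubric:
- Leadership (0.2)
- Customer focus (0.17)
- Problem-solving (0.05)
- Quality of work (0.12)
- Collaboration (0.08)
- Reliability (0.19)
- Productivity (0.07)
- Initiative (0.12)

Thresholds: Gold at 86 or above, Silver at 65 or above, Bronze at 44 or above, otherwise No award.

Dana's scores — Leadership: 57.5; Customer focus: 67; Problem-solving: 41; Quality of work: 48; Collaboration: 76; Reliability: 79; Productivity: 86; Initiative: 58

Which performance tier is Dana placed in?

Weighted total:
  Leadership 57.5 × 0.2 = 11.5
  Customer focus 67 × 0.17 = 11.39
  Problem-solving 41 × 0.05 = 2.05
  Quality of work 48 × 0.12 = 5.76
  Collaboration 76 × 0.08 = 6.08
  Reliability 79 × 0.19 = 15.01
  Productivity 86 × 0.07 = 6.02
  Initiative 58 × 0.12 = 6.96
Sum = 64.77
64.77 is ≥ 44 and < 65 → Bronze

Bronze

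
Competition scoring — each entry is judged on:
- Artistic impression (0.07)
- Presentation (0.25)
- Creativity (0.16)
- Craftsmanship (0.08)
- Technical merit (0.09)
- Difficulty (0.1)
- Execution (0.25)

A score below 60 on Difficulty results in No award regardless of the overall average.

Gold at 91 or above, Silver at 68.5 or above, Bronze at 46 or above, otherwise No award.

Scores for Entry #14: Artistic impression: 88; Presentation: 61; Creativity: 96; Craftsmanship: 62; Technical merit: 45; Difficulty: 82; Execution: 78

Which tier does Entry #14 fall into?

Silver

Difficulty score 82 ≥ 60: minimum met.
Weighted total:
  Artistic impression 88 × 0.07 = 6.16
  Presentation 61 × 0.25 = 15.25
  Creativity 96 × 0.16 = 15.36
  Craftsmanship 62 × 0.08 = 4.96
  Technical merit 45 × 0.09 = 4.05
  Difficulty 82 × 0.1 = 8.2
  Execution 78 × 0.25 = 19.5
Sum = 73.48
73.48 is ≥ 68.5 and < 91 → Silver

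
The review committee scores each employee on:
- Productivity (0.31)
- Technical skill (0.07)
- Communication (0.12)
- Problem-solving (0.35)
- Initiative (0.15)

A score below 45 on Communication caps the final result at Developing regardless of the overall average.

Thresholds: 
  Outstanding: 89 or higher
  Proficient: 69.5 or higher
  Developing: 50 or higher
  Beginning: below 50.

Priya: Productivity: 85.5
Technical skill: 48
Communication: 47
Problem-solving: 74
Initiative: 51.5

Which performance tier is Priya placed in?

Developing

Communication score 47 ≥ 45: minimum met.
Weighted total:
  Productivity 85.5 × 0.31 = 26.505
  Technical skill 48 × 0.07 = 3.36
  Communication 47 × 0.12 = 5.64
  Problem-solving 74 × 0.35 = 25.9
  Initiative 51.5 × 0.15 = 7.725
Sum = 69.13
69.13 is ≥ 50 and < 69.5 → Developing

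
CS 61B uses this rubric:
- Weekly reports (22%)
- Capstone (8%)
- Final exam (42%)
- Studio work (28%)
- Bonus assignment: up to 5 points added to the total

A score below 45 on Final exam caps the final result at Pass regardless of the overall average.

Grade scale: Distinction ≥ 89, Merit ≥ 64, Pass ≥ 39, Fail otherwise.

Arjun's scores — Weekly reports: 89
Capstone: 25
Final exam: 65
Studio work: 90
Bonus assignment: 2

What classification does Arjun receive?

Final exam score 65 ≥ 45: minimum met.
Weighted total:
  Weekly reports 89 × 0.22 = 19.58
  Capstone 25 × 0.08 = 2
  Final exam 65 × 0.42 = 27.3
  Studio work 90 × 0.28 = 25.2
Sum = 74.08
Bonus assignment: 74.08 + 2 = 76.08
76.08 is ≥ 64 and < 89 → Merit

Merit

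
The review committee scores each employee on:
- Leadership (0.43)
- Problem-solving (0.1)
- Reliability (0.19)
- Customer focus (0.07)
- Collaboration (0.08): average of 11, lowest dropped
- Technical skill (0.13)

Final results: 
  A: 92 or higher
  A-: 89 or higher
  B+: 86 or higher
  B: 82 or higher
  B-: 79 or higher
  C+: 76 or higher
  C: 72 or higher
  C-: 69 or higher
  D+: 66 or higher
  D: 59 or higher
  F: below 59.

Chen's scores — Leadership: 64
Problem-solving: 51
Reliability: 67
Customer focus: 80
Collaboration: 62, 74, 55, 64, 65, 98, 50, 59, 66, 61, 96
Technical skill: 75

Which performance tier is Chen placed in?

Collaboration: drop 50 → average of remaining 10 = 700/10 = 70
Weighted total:
  Leadership 64 × 0.43 = 27.52
  Problem-solving 51 × 0.1 = 5.1
  Reliability 67 × 0.19 = 12.73
  Customer focus 80 × 0.07 = 5.6
  Collaboration 70 × 0.08 = 5.6
  Technical skill 75 × 0.13 = 9.75
Sum = 66.3
66.3 is ≥ 66 and < 69 → D+

D+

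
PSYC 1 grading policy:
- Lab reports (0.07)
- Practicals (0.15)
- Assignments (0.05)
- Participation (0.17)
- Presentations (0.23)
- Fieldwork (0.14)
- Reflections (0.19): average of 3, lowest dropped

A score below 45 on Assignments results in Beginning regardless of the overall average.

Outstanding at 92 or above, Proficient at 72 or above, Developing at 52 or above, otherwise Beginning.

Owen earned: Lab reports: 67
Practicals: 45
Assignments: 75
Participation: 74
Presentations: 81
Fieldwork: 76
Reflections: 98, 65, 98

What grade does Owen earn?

Proficient

Reflections: drop 65 → average of remaining 2 = 196/2 = 98
Assignments score 75 ≥ 45: minimum met.
Weighted total:
  Lab reports 67 × 0.07 = 4.69
  Practicals 45 × 0.15 = 6.75
  Assignments 75 × 0.05 = 3.75
  Participation 74 × 0.17 = 12.58
  Presentations 81 × 0.23 = 18.63
  Fieldwork 76 × 0.14 = 10.64
  Reflections 98 × 0.19 = 18.62
Sum = 75.66
75.66 is ≥ 72 and < 92 → Proficient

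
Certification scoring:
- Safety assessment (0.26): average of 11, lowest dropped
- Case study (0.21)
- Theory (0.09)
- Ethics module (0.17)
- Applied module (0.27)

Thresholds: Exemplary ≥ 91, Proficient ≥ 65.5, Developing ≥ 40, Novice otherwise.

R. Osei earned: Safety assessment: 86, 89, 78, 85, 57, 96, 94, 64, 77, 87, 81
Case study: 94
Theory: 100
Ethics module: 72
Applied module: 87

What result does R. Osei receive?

Proficient

Safety assessment: drop 57 → average of remaining 10 = 837/10 = 83.7
Weighted total:
  Safety assessment 83.7 × 0.26 = 21.762
  Case study 94 × 0.21 = 19.74
  Theory 100 × 0.09 = 9
  Ethics module 72 × 0.17 = 12.24
  Applied module 87 × 0.27 = 23.49
Sum = 86.232
86.232 is ≥ 65.5 and < 91 → Proficient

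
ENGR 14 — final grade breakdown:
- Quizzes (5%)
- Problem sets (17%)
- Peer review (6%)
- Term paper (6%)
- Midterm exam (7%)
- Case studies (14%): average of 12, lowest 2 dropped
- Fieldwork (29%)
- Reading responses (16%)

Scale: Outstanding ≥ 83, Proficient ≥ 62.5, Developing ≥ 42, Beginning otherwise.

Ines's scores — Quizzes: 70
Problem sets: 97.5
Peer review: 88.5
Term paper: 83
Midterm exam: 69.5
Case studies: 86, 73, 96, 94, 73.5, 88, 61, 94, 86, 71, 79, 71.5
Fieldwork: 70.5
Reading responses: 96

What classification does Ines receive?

Case studies: drop 61, 71 → average of remaining 10 = 841/10 = 84.1
Weighted total:
  Quizzes 70 × 0.05 = 3.5
  Problem sets 97.5 × 0.17 = 16.575
  Peer review 88.5 × 0.06 = 5.31
  Term paper 83 × 0.06 = 4.98
  Midterm exam 69.5 × 0.07 = 4.865
  Case studies 84.1 × 0.14 = 11.774
  Fieldwork 70.5 × 0.29 = 20.445
  Reading responses 96 × 0.16 = 15.36
Sum = 82.809
82.809 is ≥ 62.5 and < 83 → Proficient

Proficient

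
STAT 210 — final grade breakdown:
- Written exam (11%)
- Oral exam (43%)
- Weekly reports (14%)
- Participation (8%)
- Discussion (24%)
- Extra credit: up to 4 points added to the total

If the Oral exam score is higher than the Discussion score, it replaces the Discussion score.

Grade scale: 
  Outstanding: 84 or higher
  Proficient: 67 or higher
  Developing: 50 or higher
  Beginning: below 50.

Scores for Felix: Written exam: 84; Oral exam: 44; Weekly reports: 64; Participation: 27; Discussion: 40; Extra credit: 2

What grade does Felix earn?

Oral exam (44) > Discussion (40), so Discussion counts as 44.
Weighted total:
  Written exam 84 × 0.11 = 9.24
  Oral exam 44 × 0.43 = 18.92
  Weekly reports 64 × 0.14 = 8.96
  Participation 27 × 0.08 = 2.16
  Discussion 44 × 0.24 = 10.56
Sum = 49.84
Extra credit: 49.84 + 2 = 51.84
51.84 is ≥ 50 and < 67 → Developing

Developing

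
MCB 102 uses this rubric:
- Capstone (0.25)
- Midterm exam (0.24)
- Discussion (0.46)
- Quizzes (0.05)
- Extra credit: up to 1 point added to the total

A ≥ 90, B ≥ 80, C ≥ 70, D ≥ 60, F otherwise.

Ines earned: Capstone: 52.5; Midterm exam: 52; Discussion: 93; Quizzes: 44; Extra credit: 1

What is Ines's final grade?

C

Weighted total:
  Capstone 52.5 × 0.25 = 13.125
  Midterm exam 52 × 0.24 = 12.48
  Discussion 93 × 0.46 = 42.78
  Quizzes 44 × 0.05 = 2.2
Sum = 70.585
Extra credit: 70.585 + 1 = 71.585
71.585 is ≥ 70 and < 80 → C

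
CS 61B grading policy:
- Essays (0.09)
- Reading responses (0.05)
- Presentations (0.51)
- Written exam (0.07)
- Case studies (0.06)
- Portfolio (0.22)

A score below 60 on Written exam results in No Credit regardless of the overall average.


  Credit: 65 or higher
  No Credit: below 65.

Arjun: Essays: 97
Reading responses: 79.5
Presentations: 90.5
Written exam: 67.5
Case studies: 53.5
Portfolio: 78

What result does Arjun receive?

Credit

Written exam score 67.5 ≥ 60: minimum met.
Weighted total:
  Essays 97 × 0.09 = 8.73
  Reading responses 79.5 × 0.05 = 3.975
  Presentations 90.5 × 0.51 = 46.155
  Written exam 67.5 × 0.07 = 4.725
  Case studies 53.5 × 0.06 = 3.21
  Portfolio 78 × 0.22 = 17.16
Sum = 83.955
83.955 ≥ 65 → Credit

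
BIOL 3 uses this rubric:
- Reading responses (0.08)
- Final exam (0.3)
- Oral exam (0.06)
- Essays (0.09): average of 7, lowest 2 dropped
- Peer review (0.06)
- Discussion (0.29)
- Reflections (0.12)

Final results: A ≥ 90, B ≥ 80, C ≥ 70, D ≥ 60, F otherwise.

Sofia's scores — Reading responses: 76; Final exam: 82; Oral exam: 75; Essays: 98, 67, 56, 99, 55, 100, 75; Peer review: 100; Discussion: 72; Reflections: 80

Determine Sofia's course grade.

C

Essays: drop 55, 56 → average of remaining 5 = 439/5 = 87.8
Weighted total:
  Reading responses 76 × 0.08 = 6.08
  Final exam 82 × 0.3 = 24.6
  Oral exam 75 × 0.06 = 4.5
  Essays 87.8 × 0.09 = 7.902
  Peer review 100 × 0.06 = 6
  Discussion 72 × 0.29 = 20.88
  Reflections 80 × 0.12 = 9.6
Sum = 79.562
79.562 is ≥ 70 and < 80 → C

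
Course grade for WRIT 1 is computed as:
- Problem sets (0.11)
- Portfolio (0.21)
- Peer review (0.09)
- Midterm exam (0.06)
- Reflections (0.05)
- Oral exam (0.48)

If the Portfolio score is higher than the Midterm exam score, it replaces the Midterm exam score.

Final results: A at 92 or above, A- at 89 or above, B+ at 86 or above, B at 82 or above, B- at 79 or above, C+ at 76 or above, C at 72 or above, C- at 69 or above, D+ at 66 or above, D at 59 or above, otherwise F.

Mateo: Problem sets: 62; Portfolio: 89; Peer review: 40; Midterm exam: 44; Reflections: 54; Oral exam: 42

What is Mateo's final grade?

Portfolio (89) > Midterm exam (44), so Midterm exam counts as 89.
Weighted total:
  Problem sets 62 × 0.11 = 6.82
  Portfolio 89 × 0.21 = 18.69
  Peer review 40 × 0.09 = 3.6
  Midterm exam 89 × 0.06 = 5.34
  Reflections 54 × 0.05 = 2.7
  Oral exam 42 × 0.48 = 20.16
Sum = 57.31
57.31 < 59 → F

F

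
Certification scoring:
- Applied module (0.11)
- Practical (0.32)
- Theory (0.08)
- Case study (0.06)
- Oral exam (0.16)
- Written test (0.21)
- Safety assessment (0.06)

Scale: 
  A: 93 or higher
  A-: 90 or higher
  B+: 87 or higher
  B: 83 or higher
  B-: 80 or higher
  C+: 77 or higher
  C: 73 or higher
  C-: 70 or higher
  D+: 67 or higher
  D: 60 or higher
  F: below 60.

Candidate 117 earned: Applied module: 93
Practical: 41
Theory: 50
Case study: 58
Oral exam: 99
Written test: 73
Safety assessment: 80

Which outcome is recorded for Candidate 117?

Weighted total:
  Applied module 93 × 0.11 = 10.23
  Practical 41 × 0.32 = 13.12
  Theory 50 × 0.08 = 4
  Case study 58 × 0.06 = 3.48
  Oral exam 99 × 0.16 = 15.84
  Written test 73 × 0.21 = 15.33
  Safety assessment 80 × 0.06 = 4.8
Sum = 66.8
66.8 is ≥ 60 and < 67 → D

D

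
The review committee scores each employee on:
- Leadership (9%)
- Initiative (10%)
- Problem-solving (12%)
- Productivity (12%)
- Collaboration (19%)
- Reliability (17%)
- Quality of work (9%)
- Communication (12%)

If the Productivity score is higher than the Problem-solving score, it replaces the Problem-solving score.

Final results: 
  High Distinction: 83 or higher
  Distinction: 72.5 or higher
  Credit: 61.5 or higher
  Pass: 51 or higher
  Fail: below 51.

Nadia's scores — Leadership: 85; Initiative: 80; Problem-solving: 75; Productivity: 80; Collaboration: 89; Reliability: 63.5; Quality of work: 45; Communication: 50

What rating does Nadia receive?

Distinction

Productivity (80) > Problem-solving (75), so Problem-solving counts as 80.
Weighted total:
  Leadership 85 × 0.09 = 7.65
  Initiative 80 × 0.1 = 8
  Problem-solving 80 × 0.12 = 9.6
  Productivity 80 × 0.12 = 9.6
  Collaboration 89 × 0.19 = 16.91
  Reliability 63.5 × 0.17 = 10.795
  Quality of work 45 × 0.09 = 4.05
  Communication 50 × 0.12 = 6
Sum = 72.605
72.605 is ≥ 72.5 and < 83 → Distinction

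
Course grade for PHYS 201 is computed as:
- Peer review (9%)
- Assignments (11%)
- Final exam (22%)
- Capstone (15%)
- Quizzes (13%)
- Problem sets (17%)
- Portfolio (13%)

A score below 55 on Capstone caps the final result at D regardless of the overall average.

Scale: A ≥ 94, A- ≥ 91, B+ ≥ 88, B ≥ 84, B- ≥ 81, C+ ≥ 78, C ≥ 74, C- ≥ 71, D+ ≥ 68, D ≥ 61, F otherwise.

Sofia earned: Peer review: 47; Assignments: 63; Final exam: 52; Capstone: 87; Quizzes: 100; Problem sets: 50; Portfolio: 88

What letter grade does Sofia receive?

Capstone score 87 ≥ 55: minimum met.
Weighted total:
  Peer review 47 × 0.09 = 4.23
  Assignments 63 × 0.11 = 6.93
  Final exam 52 × 0.22 = 11.44
  Capstone 87 × 0.15 = 13.05
  Quizzes 100 × 0.13 = 13
  Problem sets 50 × 0.17 = 8.5
  Portfolio 88 × 0.13 = 11.44
Sum = 68.59
68.59 is ≥ 68 and < 71 → D+

D+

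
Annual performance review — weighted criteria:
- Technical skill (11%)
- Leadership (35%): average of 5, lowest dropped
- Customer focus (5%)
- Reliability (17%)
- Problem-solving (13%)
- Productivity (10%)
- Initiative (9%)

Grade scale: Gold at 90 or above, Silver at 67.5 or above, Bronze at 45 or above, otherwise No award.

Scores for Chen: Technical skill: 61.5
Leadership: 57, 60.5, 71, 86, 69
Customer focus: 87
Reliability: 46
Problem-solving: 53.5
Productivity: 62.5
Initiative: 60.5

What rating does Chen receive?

Leadership: drop 57 → average of remaining 4 = 286.5/4 = 71.625
Weighted total:
  Technical skill 61.5 × 0.11 = 6.765
  Leadership 71.625 × 0.35 = 25.06875
  Customer focus 87 × 0.05 = 4.35
  Reliability 46 × 0.17 = 7.82
  Problem-solving 53.5 × 0.13 = 6.955
  Productivity 62.5 × 0.1 = 6.25
  Initiative 60.5 × 0.09 = 5.445
Sum = 62.65375
62.65375 is ≥ 45 and < 67.5 → Bronze

Bronze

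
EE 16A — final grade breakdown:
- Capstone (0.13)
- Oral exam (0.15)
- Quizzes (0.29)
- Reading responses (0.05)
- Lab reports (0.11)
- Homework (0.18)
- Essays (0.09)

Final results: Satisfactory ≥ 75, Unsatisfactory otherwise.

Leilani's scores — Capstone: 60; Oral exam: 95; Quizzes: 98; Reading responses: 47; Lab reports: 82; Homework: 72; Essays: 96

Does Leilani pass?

Satisfactory

Weighted total:
  Capstone 60 × 0.13 = 7.8
  Oral exam 95 × 0.15 = 14.25
  Quizzes 98 × 0.29 = 28.42
  Reading responses 47 × 0.05 = 2.35
  Lab reports 82 × 0.11 = 9.02
  Homework 72 × 0.18 = 12.96
  Essays 96 × 0.09 = 8.64
Sum = 83.44
83.44 ≥ 75 → Satisfactory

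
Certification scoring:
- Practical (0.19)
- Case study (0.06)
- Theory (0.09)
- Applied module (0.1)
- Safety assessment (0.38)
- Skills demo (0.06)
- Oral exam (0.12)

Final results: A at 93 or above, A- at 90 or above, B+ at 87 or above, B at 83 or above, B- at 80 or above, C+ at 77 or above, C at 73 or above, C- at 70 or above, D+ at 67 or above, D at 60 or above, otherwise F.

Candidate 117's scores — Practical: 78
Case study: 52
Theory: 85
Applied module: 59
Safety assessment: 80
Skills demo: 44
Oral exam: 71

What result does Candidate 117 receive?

C

Weighted total:
  Practical 78 × 0.19 = 14.82
  Case study 52 × 0.06 = 3.12
  Theory 85 × 0.09 = 7.65
  Applied module 59 × 0.1 = 5.9
  Safety assessment 80 × 0.38 = 30.4
  Skills demo 44 × 0.06 = 2.64
  Oral exam 71 × 0.12 = 8.52
Sum = 73.05
73.05 is ≥ 73 and < 77 → C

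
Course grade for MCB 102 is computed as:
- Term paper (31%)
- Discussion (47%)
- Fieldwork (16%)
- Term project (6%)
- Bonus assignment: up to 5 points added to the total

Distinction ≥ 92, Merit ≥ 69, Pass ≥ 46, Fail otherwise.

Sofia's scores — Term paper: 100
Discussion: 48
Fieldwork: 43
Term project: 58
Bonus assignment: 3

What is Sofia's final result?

Pass

Weighted total:
  Term paper 100 × 0.31 = 31
  Discussion 48 × 0.47 = 22.56
  Fieldwork 43 × 0.16 = 6.88
  Term project 58 × 0.06 = 3.48
Sum = 63.92
Bonus assignment: 63.92 + 3 = 66.92
66.92 is ≥ 46 and < 69 → Pass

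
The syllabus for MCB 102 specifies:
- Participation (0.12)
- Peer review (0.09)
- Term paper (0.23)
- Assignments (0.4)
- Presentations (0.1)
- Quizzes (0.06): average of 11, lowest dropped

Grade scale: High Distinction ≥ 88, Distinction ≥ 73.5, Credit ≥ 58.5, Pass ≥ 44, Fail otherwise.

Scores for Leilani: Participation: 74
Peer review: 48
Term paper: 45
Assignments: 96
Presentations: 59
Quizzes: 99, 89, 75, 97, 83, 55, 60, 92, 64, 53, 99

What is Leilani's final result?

Credit

Quizzes: drop 53 → average of remaining 10 = 813/10 = 81.3
Weighted total:
  Participation 74 × 0.12 = 8.88
  Peer review 48 × 0.09 = 4.32
  Term paper 45 × 0.23 = 10.35
  Assignments 96 × 0.4 = 38.4
  Presentations 59 × 0.1 = 5.9
  Quizzes 81.3 × 0.06 = 4.878
Sum = 72.728
72.728 is ≥ 58.5 and < 73.5 → Credit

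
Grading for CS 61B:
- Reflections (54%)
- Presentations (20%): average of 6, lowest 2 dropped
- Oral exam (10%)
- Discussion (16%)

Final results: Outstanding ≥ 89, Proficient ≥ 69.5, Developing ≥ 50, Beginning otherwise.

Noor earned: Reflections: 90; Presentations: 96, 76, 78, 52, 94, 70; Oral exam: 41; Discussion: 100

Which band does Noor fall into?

Proficient

Presentations: drop 52, 70 → average of remaining 4 = 344/4 = 86
Weighted total:
  Reflections 90 × 0.54 = 48.6
  Presentations 86 × 0.2 = 17.2
  Oral exam 41 × 0.1 = 4.1
  Discussion 100 × 0.16 = 16
Sum = 85.9
85.9 is ≥ 69.5 and < 89 → Proficient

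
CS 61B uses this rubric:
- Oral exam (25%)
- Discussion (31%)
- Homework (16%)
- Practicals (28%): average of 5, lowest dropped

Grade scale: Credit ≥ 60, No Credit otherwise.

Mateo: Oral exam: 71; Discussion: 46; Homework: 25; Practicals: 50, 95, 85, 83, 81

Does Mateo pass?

Practicals: drop 50 → average of remaining 4 = 344/4 = 86
Weighted total:
  Oral exam 71 × 0.25 = 17.75
  Discussion 46 × 0.31 = 14.26
  Homework 25 × 0.16 = 4
  Practicals 86 × 0.28 = 24.08
Sum = 60.09
60.09 ≥ 60 → Credit

Credit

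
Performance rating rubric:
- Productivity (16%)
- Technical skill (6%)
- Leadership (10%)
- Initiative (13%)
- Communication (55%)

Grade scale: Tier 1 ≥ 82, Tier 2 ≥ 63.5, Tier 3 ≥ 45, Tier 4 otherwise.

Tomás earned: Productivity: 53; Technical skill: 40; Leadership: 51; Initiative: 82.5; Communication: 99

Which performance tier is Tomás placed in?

Tier 2

Weighted total:
  Productivity 53 × 0.16 = 8.48
  Technical skill 40 × 0.06 = 2.4
  Leadership 51 × 0.1 = 5.1
  Initiative 82.5 × 0.13 = 10.725
  Communication 99 × 0.55 = 54.45
Sum = 81.155
81.155 is ≥ 63.5 and < 82 → Tier 2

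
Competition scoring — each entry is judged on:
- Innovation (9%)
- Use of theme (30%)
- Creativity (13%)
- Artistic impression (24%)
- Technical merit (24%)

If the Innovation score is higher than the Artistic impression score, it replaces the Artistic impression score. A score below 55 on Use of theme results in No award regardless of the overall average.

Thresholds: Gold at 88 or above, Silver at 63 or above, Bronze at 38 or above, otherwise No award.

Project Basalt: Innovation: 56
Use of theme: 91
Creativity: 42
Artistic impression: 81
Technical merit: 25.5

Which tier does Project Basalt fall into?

Silver

Innovation (56) ≤ Artistic impression (81), so Artistic impression stays at 81.
Use of theme score 91 ≥ 55: minimum met.
Weighted total:
  Innovation 56 × 0.09 = 5.04
  Use of theme 91 × 0.3 = 27.3
  Creativity 42 × 0.13 = 5.46
  Artistic impression 81 × 0.24 = 19.44
  Technical merit 25.5 × 0.24 = 6.12
Sum = 63.36
63.36 is ≥ 63 and < 88 → Silver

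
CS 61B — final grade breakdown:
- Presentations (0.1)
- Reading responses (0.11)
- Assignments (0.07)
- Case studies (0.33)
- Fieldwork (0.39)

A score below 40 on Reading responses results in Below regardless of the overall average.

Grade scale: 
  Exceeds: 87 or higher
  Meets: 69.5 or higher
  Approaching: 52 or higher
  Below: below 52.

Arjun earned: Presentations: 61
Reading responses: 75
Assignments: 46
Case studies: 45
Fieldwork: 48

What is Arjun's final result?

Reading responses score 75 ≥ 40: minimum met.
Weighted total:
  Presentations 61 × 0.1 = 6.1
  Reading responses 75 × 0.11 = 8.25
  Assignments 46 × 0.07 = 3.22
  Case studies 45 × 0.33 = 14.85
  Fieldwork 48 × 0.39 = 18.72
Sum = 51.14
51.14 < 52 → Below

Below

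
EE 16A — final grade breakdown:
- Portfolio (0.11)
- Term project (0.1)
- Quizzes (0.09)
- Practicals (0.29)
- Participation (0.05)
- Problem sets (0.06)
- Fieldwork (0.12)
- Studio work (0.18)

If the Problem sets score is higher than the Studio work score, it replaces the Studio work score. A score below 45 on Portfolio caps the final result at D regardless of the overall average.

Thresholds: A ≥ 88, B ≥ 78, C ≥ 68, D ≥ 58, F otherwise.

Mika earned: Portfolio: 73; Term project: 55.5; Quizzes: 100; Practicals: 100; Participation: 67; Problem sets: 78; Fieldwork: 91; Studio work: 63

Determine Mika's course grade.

Problem sets (78) > Studio work (63), so Studio work counts as 78.
Portfolio score 73 ≥ 45: minimum met.
Weighted total:
  Portfolio 73 × 0.11 = 8.03
  Term project 55.5 × 0.1 = 5.55
  Quizzes 100 × 0.09 = 9
  Practicals 100 × 0.29 = 29
  Participation 67 × 0.05 = 3.35
  Problem sets 78 × 0.06 = 4.68
  Fieldwork 91 × 0.12 = 10.92
  Studio work 78 × 0.18 = 14.04
Sum = 84.57
84.57 is ≥ 78 and < 88 → B

B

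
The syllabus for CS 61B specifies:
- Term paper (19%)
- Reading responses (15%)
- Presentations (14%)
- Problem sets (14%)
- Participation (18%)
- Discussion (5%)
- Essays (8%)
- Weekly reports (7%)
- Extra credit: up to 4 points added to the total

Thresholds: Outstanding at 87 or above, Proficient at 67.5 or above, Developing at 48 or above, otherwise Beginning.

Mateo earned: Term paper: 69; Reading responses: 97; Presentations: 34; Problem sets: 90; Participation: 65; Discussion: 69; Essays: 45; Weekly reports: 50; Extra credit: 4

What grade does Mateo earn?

Weighted total:
  Term paper 69 × 0.19 = 13.11
  Reading responses 97 × 0.15 = 14.55
  Presentations 34 × 0.14 = 4.76
  Problem sets 90 × 0.14 = 12.6
  Participation 65 × 0.18 = 11.7
  Discussion 69 × 0.05 = 3.45
  Essays 45 × 0.08 = 3.6
  Weekly reports 50 × 0.07 = 3.5
Sum = 67.27
Extra credit: 67.27 + 4 = 71.27
71.27 is ≥ 67.5 and < 87 → Proficient

Proficient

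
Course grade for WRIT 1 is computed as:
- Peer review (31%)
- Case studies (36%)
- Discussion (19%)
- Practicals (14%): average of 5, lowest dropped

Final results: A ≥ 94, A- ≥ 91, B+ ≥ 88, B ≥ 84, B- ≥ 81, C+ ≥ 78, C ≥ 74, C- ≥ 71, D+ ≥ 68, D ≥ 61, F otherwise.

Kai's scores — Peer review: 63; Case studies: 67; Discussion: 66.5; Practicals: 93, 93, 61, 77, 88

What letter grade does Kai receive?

Practicals: drop 61 → average of remaining 4 = 351/4 = 87.75
Weighted total:
  Peer review 63 × 0.31 = 19.53
  Case studies 67 × 0.36 = 24.12
  Discussion 66.5 × 0.19 = 12.635
  Practicals 87.75 × 0.14 = 12.285
Sum = 68.57
68.57 is ≥ 68 and < 71 → D+

D+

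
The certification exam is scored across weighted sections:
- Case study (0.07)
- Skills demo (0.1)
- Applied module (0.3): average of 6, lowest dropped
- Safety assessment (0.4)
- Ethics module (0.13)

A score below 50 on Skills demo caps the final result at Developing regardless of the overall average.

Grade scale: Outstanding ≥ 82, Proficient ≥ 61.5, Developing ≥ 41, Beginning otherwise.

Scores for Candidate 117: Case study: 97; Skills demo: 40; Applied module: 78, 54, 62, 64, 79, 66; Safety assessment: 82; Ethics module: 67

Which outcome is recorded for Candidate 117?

Developing

Applied module: drop 54 → average of remaining 5 = 349/5 = 69.8
Skills demo score 40 < 50: minimum not met.
Weighted total:
  Case study 97 × 0.07 = 6.79
  Skills demo 40 × 0.1 = 4
  Applied module 69.8 × 0.3 = 20.94
  Safety assessment 82 × 0.4 = 32.8
  Ethics module 67 × 0.13 = 8.71
Sum = 73.24
73.24 would be Proficient; cap at Developing applies → Developing.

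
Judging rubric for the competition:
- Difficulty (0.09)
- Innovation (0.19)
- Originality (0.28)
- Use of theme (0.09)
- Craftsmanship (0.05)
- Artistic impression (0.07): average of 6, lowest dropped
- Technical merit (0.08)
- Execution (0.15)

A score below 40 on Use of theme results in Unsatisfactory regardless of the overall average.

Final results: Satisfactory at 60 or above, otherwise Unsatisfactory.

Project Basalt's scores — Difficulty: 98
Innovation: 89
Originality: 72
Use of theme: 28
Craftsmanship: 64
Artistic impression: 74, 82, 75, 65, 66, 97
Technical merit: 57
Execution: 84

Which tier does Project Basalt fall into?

Unsatisfactory

Artistic impression: drop 65 → average of remaining 5 = 394/5 = 78.8
Use of theme score 28 < 40: minimum not met.
Weighted total:
  Difficulty 98 × 0.09 = 8.82
  Innovation 89 × 0.19 = 16.91
  Originality 72 × 0.28 = 20.16
  Use of theme 28 × 0.09 = 2.52
  Craftsmanship 64 × 0.05 = 3.2
  Artistic impression 78.8 × 0.07 = 5.516
  Technical merit 57 × 0.08 = 4.56
  Execution 84 × 0.15 = 12.6
Sum = 74.286
Because the Use of theme minimum was not met, the result is Unsatisfactory.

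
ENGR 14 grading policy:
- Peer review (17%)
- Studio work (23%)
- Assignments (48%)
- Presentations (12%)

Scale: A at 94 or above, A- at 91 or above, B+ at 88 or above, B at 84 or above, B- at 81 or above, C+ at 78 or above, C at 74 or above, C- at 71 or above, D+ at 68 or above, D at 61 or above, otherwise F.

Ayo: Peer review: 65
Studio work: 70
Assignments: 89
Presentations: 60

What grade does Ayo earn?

Weighted total:
  Peer review 65 × 0.17 = 11.05
  Studio work 70 × 0.23 = 16.1
  Assignments 89 × 0.48 = 42.72
  Presentations 60 × 0.12 = 7.2
Sum = 77.07
77.07 is ≥ 74 and < 78 → C

C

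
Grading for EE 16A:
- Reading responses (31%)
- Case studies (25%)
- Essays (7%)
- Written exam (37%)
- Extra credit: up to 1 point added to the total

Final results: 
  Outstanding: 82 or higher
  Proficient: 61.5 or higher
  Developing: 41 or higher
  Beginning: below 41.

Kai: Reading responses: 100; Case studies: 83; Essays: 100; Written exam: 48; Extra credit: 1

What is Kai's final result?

Weighted total:
  Reading responses 100 × 0.31 = 31
  Case studies 83 × 0.25 = 20.75
  Essays 100 × 0.07 = 7
  Written exam 48 × 0.37 = 17.76
Sum = 76.51
Extra credit: 76.51 + 1 = 77.51
77.51 is ≥ 61.5 and < 82 → Proficient

Proficient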